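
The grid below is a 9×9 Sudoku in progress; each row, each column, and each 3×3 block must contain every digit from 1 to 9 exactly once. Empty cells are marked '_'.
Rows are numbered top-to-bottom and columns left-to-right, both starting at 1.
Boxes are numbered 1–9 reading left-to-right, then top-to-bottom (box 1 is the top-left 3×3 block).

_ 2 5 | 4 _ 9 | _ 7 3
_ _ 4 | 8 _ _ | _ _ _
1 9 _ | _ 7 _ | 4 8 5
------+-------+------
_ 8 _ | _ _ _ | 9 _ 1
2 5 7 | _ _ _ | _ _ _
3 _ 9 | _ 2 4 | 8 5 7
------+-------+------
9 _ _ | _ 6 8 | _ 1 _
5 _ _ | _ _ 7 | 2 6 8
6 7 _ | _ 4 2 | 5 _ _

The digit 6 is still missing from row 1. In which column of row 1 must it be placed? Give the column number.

Consider where 6 can go in row 1.
R1C1 is out (column 1 already has a 6).
R1C5 is out (column 5 already has a 6).
So the only cell in row 1 that can hold 6 is R1C7.
That is column 7.

7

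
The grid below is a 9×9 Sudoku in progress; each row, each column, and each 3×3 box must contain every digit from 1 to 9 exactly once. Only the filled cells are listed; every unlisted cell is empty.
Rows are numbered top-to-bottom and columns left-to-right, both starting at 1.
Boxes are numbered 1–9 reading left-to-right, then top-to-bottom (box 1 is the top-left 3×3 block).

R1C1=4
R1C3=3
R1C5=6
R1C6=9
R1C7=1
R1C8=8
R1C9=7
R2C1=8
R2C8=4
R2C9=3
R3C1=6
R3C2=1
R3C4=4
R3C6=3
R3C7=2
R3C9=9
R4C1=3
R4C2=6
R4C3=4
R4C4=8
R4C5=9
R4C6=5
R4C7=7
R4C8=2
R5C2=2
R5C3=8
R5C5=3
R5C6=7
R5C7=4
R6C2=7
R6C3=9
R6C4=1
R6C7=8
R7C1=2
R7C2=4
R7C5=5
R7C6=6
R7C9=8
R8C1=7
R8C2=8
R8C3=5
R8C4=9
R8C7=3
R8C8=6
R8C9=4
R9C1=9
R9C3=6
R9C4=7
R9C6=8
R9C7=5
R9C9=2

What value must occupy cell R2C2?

9

Cell R2C2 itself could take any of {5, 9} by direct elimination.
Consider where 9 can go in box 1.
R1C2 is out (row 1 already has a 9).
R2C3 is out (column 3 already has a 9).
R3C3 is out (row 3 already has a 9).
So the only cell in box 1 that can hold 9 is R2C2.
Therefore R2C2 = 9.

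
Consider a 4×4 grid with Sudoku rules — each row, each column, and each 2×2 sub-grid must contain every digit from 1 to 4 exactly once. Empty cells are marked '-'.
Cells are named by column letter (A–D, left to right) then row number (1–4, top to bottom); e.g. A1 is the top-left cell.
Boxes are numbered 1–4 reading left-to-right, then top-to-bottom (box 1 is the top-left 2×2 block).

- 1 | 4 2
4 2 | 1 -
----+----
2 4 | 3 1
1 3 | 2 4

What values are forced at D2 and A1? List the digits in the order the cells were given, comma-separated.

For D2:
  Row 2 already contains {1, 2, 4}.
  Column D already contains {1, 2, 4}.
  Its 2×2 block (box 2) already contains {1, 2, 4}.
  The only value from 1–4 not eliminated is 3, so D2 = 3.
For A1:
  Row 1 already contains {1, 2, 4}.
  Column A already contains {1, 2, 4}.
  Its 2×2 block (box 1) already contains {1, 2, 4}.
  The only value from 1–4 not eliminated is 3, so A1 = 3.

3,3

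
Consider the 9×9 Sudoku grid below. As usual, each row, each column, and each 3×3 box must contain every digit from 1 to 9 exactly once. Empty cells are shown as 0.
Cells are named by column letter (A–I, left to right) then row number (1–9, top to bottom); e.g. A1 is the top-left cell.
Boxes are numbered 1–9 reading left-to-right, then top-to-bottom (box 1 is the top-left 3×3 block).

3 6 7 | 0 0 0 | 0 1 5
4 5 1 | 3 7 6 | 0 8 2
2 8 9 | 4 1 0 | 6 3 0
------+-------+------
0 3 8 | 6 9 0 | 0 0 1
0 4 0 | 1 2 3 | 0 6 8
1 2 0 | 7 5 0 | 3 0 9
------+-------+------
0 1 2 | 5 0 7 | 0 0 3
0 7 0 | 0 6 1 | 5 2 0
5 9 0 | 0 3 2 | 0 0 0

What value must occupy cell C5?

5

Row 5 already contains {1, 2, 3, 4, 6, 8}.
Column C already contains {1, 2, 7, 8, 9}.
Its 3×3 block (box 4) already contains {1, 2, 3, 4, 8}.
The only value from 1–9 not eliminated is 5, so C5 = 5.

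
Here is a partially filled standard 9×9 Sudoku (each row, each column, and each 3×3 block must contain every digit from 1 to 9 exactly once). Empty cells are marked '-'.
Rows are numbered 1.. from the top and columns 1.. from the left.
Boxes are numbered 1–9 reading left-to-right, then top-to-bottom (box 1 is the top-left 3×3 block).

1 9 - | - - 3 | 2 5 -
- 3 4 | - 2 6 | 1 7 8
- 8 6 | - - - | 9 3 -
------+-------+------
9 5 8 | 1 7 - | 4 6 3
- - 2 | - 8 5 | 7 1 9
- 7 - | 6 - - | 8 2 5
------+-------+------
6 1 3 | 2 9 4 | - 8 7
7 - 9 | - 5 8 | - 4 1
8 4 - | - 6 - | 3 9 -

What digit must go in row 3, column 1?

2

Cell row 3, column 1 itself could take any of {2, 5} by direct elimination.
Consider where 2 can go in box 1.
row 1, column 3 is out (row 1 already has a 2).
row 2, column 1 is out (row 2 already has a 2).
So the only cell in box 1 that can hold 2 is row 3, column 1.
Therefore row 3, column 1 = 2.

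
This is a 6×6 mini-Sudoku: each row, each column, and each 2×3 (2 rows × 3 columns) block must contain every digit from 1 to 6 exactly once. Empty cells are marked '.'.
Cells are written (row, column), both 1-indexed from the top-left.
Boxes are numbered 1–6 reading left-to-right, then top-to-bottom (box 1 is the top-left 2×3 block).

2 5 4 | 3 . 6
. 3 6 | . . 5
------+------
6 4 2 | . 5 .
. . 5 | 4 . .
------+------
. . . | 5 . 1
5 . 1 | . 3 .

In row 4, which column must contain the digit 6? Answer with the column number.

5

Consider where 6 can go in row 4.
(4,1) is out (column 1 already has a 6).
(4,2) is out (box 3 already has a 6).
(4,6) is out (column 6 already has a 6).
So the only cell in row 4 that can hold 6 is (4,5).
That is column 5.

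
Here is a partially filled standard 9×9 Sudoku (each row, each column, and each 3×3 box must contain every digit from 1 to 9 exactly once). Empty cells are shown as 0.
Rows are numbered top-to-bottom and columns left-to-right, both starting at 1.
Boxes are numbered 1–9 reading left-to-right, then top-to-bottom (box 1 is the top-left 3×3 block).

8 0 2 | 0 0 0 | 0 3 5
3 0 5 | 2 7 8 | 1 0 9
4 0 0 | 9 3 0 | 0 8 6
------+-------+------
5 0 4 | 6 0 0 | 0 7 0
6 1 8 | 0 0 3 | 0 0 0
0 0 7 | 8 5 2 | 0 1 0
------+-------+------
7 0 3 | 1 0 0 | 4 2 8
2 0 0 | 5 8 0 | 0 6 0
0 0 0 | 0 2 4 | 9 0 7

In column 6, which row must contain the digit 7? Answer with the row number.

8

Consider where 7 can go in column 6.
R1C6 is out (box 2 already has a 7).
R3C6 is out (box 2 already has a 7).
R4C6 is out (row 4 already has a 7).
R7C6 is out (row 7 already has a 7).
So the only cell in column 6 that can hold 7 is R8C6.
That is row 8.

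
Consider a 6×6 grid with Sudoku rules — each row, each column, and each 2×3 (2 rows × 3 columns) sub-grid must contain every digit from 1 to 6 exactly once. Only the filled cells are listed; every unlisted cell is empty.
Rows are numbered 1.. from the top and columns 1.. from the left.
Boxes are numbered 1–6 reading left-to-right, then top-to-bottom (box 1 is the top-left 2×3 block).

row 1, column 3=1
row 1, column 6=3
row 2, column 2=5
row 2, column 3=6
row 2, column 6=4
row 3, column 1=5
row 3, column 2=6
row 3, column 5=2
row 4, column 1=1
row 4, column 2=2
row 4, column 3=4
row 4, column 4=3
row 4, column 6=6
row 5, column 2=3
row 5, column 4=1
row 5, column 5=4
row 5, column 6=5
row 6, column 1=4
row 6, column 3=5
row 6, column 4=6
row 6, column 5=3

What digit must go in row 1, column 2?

4

Row 1 already contains {1, 3}.
Column 2 already contains {2, 3, 5, 6}.
Its 2×3 block (box 1) already contains {1, 5, 6}.
The only value from 1–6 not eliminated is 4, so row 1, column 2 = 4.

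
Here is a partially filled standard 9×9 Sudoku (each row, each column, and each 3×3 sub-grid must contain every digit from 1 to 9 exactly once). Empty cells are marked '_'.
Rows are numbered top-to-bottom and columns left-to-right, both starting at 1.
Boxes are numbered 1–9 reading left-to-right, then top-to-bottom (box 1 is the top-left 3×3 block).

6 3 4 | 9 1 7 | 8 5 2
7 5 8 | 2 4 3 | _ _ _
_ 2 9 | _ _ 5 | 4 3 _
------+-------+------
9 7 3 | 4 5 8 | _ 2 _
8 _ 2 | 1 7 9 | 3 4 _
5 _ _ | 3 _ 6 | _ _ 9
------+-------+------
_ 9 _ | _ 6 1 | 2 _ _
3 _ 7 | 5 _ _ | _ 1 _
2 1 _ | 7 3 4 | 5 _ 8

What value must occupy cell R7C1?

4

Row 7 already contains {1, 2, 6, 9}.
Column 1 already contains {2, 3, 5, 6, 7, 8, 9}.
Its 3×3 block (box 7) already contains {1, 2, 3, 7, 9}.
The only value from 1–9 not eliminated is 4, so R7C1 = 4.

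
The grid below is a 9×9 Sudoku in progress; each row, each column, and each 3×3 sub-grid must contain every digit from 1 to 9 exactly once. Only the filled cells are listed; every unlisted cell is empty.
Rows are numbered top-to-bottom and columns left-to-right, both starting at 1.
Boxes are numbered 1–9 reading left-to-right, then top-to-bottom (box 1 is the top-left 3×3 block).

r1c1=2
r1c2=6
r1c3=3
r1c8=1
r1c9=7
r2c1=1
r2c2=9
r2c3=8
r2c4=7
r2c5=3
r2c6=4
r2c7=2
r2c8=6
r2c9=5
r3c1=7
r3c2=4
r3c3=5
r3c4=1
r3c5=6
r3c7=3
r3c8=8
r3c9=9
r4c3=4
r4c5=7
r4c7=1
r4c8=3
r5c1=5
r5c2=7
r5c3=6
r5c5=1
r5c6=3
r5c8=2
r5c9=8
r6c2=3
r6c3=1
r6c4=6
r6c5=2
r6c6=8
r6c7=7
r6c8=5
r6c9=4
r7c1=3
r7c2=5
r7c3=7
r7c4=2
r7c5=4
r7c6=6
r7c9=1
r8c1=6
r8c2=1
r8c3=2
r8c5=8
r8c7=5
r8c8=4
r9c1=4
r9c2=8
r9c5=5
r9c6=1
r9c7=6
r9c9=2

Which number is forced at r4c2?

2

Row 4 already contains {1, 3, 4, 7}.
Column 2 already contains {1, 3, 4, 5, 6, 7, 8, 9}.
Its 3×3 block (box 4) already contains {1, 3, 4, 5, 6, 7}.
The only value from 1–9 not eliminated is 2, so r4c2 = 2.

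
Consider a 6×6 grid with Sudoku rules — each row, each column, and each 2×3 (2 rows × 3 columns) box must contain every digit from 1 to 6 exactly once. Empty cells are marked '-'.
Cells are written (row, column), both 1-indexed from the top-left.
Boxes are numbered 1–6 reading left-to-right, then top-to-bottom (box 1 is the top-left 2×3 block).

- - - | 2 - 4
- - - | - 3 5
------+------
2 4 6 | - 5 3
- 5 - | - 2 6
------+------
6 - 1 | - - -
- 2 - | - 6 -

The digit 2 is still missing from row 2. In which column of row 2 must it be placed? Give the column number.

Consider where 2 can go in row 2.
(2,1) is out (column 1 already has a 2).
(2,2) is out (column 2 already has a 2).
(2,4) is out (column 4 already has a 2).
So the only cell in row 2 that can hold 2 is (2,3).
That is column 3.

3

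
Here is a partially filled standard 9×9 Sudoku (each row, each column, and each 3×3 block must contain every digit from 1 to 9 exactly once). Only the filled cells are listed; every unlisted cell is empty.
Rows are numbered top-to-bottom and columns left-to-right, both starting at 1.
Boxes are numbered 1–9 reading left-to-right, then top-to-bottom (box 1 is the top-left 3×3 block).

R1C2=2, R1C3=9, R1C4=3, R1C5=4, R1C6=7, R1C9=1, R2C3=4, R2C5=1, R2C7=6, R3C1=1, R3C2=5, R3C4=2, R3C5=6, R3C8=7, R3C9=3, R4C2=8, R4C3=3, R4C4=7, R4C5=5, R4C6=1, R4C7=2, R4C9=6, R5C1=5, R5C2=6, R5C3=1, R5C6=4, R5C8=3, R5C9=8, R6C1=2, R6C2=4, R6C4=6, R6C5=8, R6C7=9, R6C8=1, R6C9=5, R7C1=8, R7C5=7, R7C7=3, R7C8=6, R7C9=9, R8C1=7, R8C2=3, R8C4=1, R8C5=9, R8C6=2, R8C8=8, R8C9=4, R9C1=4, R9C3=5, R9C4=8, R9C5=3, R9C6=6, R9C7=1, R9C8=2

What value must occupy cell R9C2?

9

Row 9 already contains {1, 2, 3, 4, 5, 6, 8}.
Column 2 already contains {2, 3, 4, 5, 6, 8}.
Its 3×3 block (box 7) already contains {3, 4, 5, 7, 8}.
The only value from 1–9 not eliminated is 9, so R9C2 = 9.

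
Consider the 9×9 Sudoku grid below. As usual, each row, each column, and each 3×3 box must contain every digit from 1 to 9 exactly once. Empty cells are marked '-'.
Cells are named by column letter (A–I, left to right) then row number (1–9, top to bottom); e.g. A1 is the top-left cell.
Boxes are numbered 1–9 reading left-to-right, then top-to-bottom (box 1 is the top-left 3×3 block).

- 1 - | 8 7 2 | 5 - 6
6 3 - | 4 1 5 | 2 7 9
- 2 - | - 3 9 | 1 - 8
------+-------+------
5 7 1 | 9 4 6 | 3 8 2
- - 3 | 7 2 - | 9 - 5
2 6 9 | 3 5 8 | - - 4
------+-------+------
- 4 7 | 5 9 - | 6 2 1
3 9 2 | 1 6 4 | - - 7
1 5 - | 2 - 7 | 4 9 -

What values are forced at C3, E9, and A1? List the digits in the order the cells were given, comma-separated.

5,8,9

For C3:
  Consider where 5 can go in row 3.
  A3 is out (column A already has a 5).
  D3 is out (column D already has a 5).
  H3 is out (box 3 already has a 5).
  So the only cell in row 3 that can hold 5 is C3.
  So C3 = 5.
For E9:
  Row 9 already contains {1, 2, 4, 5, 7, 9}.
  Column E already contains {1, 2, 3, 4, 5, 6, 7, 9}.
  Its 3×3 block (box 8) already contains {1, 2, 4, 5, 6, 7, 9}.
  The only value from 1–9 not eliminated is 8, so E9 = 8.
For A1:
  Consider where 9 can go in column A.
  A3 is out (row 3 already has a 9).
  A5 is out (row 5 already has a 9).
  A7 is out (row 7 already has a 9).
  So the only cell in column A that can hold 9 is A1.
  So A1 = 9.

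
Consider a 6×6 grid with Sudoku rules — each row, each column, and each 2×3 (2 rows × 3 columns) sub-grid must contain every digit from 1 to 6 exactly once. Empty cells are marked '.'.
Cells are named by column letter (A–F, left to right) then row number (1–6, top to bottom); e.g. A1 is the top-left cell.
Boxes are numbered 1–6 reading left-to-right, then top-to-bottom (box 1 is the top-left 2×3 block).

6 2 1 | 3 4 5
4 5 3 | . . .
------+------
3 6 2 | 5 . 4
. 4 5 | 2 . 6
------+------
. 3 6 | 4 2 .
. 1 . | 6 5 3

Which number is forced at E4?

Cell E4 itself could take any of {1, 3} by direct elimination.
Consider where 3 can go in box 4.
E3 is out (row 3 already has a 3).
So the only cell in box 4 that can hold 3 is E4.
Therefore E4 = 3.

3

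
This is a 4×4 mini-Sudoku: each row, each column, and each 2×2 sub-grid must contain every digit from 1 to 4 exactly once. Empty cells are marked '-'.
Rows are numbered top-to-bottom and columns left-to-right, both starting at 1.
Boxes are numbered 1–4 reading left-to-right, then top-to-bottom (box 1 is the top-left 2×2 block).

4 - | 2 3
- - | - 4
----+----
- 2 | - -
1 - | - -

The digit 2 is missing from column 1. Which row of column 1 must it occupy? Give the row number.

2

Consider where 2 can go in column 1.
r3c1 is out (row 3 already has a 2).
So the only cell in column 1 that can hold 2 is r2c1.
That is row 2.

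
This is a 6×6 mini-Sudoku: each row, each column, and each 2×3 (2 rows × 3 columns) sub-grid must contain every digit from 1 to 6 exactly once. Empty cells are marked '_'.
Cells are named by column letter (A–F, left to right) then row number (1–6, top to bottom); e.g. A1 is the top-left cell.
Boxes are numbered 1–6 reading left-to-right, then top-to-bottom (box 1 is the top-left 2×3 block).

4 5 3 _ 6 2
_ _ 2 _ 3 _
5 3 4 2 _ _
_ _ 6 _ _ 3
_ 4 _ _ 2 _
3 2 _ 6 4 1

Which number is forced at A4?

Cell A4 itself could take any of {1, 2} by direct elimination.
Consider where 2 can go in row 4.
B4 is out (column B already has a 2).
D4 is out (column D already has a 2).
E4 is out (column E already has a 2).
So the only cell in row 4 that can hold 2 is A4.
Therefore A4 = 2.

2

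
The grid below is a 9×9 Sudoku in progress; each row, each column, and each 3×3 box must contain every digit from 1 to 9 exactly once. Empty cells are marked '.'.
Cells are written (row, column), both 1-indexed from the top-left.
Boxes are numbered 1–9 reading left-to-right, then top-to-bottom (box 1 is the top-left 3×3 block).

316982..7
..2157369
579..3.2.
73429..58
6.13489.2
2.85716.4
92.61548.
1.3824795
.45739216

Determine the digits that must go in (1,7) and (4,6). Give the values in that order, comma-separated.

For (1,7):
  Row 1 already contains {1, 2, 3, 6, 7, 8, 9}.
  Column 7 already contains {2, 3, 4, 6, 7, 9}.
  Its 3×3 block (box 3) already contains {2, 3, 6, 7, 9}.
  The only value from 1–9 not eliminated is 5, so (1,7) = 5.
For (4,6):
  Row 4 already contains {2, 3, 4, 5, 7, 8, 9}.
  Column 6 already contains {1, 2, 3, 4, 5, 7, 8, 9}.
  Its 3×3 block (box 5) already contains {1, 2, 3, 4, 5, 7, 8, 9}.
  The only value from 1–9 not eliminated is 6, so (4,6) = 6.

5,6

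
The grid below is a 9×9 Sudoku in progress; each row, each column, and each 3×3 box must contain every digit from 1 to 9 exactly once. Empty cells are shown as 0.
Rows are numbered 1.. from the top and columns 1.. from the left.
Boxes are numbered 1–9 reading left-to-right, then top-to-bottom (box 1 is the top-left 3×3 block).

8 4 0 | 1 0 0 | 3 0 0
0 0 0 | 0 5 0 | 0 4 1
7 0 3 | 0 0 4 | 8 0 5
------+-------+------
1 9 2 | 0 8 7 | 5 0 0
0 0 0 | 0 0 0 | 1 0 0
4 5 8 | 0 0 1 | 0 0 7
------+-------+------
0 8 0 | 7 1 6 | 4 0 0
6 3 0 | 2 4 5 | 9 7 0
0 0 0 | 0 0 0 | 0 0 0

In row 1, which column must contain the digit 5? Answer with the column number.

Consider where 5 can go in row 1.
row 1, column 5 is out (column 5 already has a 5).
row 1, column 6 is out (column 6 already has a 5).
row 1, column 8 is out (box 3 already has a 5).
row 1, column 9 is out (column 9 already has a 5).
So the only cell in row 1 that can hold 5 is row 1, column 3.
That is column 3.

3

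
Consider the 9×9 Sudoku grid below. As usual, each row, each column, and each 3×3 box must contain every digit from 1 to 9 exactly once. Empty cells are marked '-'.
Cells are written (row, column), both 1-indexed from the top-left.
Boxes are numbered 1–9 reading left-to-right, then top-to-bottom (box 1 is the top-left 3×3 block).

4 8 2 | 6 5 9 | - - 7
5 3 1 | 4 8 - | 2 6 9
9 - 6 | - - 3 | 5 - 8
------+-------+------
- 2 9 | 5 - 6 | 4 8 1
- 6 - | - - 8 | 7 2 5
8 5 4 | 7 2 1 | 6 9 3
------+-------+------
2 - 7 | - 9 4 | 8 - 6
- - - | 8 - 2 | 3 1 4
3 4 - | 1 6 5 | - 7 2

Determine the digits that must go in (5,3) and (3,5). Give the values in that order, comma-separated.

3,1

For (5,3):
  Row 5 already contains {2, 5, 6, 7, 8}.
  Column 3 already contains {1, 2, 4, 6, 7, 9}.
  Its 3×3 block (box 4) already contains {2, 4, 5, 6, 8, 9}.
  The only value from 1–9 not eliminated is 3, so (5,3) = 3.
For (3,5):
  Consider where 1 can go in column 5.
  (4,5) is out (row 4 already has a 1).
  (5,5) is out (box 5 already has a 1).
  (8,5) is out (row 8 already has a 1).
  So the only cell in column 5 that can hold 1 is (3,5).
  So (3,5) = 1.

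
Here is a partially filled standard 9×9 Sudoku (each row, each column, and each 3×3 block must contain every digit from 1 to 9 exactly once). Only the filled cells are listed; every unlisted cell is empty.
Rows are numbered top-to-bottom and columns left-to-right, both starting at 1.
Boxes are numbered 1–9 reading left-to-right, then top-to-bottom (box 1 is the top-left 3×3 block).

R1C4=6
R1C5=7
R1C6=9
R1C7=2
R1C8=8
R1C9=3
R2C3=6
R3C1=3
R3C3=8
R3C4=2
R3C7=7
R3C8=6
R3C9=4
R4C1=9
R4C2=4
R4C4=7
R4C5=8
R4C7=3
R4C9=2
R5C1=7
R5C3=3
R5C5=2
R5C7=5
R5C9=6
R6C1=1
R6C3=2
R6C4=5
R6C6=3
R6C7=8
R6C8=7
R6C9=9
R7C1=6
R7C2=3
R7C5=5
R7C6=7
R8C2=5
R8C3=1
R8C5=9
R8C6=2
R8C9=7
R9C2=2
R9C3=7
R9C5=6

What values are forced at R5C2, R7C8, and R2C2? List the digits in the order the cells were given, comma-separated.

For R5C2:
  Row 5 already contains {2, 3, 5, 6, 7}.
  Column 2 already contains {2, 3, 4, 5}.
  Its 3×3 block (box 4) already contains {1, 2, 3, 4, 7, 9}.
  The only value from 1–9 not eliminated is 8, so R5C2 = 8.
For R7C8:
  Consider where 2 can go in column 8.
  R2C8 is out (box 3 already has a 2).
  R4C8 is out (row 4 already has a 2).
  R5C8 is out (row 5 already has a 2).
  R8C8 is out (row 8 already has a 2).
  R9C8 is out (row 9 already has a 2).
  So the only cell in column 8 that can hold 2 is R7C8.
  So R7C8 = 2.
For R2C2:
  Consider where 7 can go in row 2.
  R2C1 is out (column 1 already has a 7). R2C4 is out (column 4 already has a 7). R2C5 is out (column 5 already has a 7). R2C6 is out (column 6 already has a 7). The remaining empty cells in row 2 are similarly blocked.
  So the only cell in row 2 that can hold 7 is R2C2.
  So R2C2 = 7.

8,2,7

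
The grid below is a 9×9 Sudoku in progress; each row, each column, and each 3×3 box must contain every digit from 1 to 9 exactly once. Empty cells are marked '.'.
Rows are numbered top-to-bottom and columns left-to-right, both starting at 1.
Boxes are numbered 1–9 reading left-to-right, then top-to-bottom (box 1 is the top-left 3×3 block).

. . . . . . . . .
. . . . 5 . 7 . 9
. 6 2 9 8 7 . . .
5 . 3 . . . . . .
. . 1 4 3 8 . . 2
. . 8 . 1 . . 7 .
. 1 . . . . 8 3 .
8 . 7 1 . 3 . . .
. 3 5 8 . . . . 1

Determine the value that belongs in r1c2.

5

Cell r1c2 itself could take any of {4, 5, 7, 8, 9} by direct elimination.
Consider where 5 can go in box 1.
r1c1 is out (column 1 already has a 5). r1c3 is out (column 3 already has a 5). r2c1 is out (row 2 already has a 5). r2c2 is out (row 2 already has a 5). The remaining empty cells in box 1 are similarly blocked.
So the only cell in box 1 that can hold 5 is r1c2.
Therefore r1c2 = 5.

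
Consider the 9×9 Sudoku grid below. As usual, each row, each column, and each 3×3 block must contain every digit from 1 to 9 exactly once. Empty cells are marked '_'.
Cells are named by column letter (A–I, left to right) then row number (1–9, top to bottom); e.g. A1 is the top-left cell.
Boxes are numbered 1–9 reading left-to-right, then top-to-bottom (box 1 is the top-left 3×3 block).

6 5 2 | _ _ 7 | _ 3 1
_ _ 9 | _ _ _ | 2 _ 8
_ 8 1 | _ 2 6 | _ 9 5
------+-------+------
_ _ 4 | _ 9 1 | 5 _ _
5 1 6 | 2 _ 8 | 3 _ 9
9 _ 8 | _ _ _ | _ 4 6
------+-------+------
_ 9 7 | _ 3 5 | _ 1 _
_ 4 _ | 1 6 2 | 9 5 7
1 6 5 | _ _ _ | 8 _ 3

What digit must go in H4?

8

Cell H4 itself could take any of {2, 7, 8} by direct elimination.
Consider where 8 can go in row 4.
A4 is out (box 4 already has a 8).
B4 is out (column B already has a 8).
D4 is out (box 5 already has a 8).
I4 is out (column I already has a 8).
So the only cell in row 4 that can hold 8 is H4.
Therefore H4 = 8.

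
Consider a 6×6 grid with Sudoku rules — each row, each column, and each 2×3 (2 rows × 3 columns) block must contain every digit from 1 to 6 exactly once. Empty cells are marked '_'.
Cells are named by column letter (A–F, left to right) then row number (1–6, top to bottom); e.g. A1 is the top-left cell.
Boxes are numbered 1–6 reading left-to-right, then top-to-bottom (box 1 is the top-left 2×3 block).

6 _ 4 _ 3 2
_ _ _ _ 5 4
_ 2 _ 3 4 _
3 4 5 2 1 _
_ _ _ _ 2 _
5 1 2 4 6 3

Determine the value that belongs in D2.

6

Cell D2 itself could take any of {1, 6} by direct elimination.
Consider where 6 can go in column D.
D1 is out (row 1 already has a 6).
D5 is out (box 6 already has a 6).
So the only cell in column D that can hold 6 is D2.
Therefore D2 = 6.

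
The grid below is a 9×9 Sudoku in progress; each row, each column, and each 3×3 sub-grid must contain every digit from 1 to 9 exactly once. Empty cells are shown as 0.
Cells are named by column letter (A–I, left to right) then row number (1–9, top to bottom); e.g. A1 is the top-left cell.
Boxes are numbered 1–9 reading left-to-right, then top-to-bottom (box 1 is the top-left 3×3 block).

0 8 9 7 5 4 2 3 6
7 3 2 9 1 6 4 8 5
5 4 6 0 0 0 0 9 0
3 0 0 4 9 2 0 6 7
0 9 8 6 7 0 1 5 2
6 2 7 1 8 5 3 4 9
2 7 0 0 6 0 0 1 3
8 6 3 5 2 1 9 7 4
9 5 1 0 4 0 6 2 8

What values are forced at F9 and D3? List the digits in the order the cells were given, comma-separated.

For F9:
  Consider where 7 can go in row 9.
  D9 is out (column D already has a 7).
  So the only cell in row 9 that can hold 7 is F9.
  So F9 = 7.
For D3:
  Consider where 2 can go in column D.
  D7 is out (row 7 already has a 2).
  D9 is out (row 9 already has a 2).
  So the only cell in column D that can hold 2 is D3.
  So D3 = 2.

7,2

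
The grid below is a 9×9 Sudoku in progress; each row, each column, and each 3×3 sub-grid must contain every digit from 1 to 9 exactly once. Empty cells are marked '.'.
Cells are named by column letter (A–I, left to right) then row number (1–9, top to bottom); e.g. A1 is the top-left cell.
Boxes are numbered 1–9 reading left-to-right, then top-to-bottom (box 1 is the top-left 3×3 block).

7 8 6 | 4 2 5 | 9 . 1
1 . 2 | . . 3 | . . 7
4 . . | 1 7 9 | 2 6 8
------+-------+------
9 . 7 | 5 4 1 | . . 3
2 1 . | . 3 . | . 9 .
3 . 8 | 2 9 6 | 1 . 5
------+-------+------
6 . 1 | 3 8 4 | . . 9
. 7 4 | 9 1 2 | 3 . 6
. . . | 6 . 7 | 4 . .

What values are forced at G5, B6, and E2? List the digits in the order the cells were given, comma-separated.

6,4,6

For G5:
  Consider where 6 can go in row 5.
  C5 is out (column C already has a 6).
  D5 is out (column D already has a 6).
  F5 is out (column F already has a 6).
  I5 is out (column I already has a 6).
  So the only cell in row 5 that can hold 6 is G5.
  So G5 = 6.
For B6:
  Row 6 already contains {1, 2, 3, 5, 6, 8, 9}.
  Column B already contains {1, 7, 8}.
  Its 3×3 block (box 4) already contains {1, 2, 3, 7, 8, 9}.
  The only value from 1–9 not eliminated is 4, so B6 = 4.
For E2:
  Row 2 already contains {1, 2, 3, 7}.
  Column E already contains {1, 2, 3, 4, 7, 8, 9}.
  Its 3×3 block (box 2) already contains {1, 2, 3, 4, 5, 7, 9}.
  The only value from 1–9 not eliminated is 6, so E2 = 6.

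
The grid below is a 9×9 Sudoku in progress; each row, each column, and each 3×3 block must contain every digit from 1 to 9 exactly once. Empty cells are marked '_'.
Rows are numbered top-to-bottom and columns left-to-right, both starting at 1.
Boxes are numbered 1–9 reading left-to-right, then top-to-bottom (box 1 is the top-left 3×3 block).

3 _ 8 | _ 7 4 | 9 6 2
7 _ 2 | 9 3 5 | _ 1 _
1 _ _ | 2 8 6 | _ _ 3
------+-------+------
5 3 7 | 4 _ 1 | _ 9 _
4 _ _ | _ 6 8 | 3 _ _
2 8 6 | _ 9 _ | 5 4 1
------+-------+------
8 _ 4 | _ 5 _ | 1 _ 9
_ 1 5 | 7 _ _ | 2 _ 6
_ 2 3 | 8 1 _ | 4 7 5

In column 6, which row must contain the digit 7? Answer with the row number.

Consider where 7 can go in column 6.
R7C6 is out (box 8 already has a 7).
R8C6 is out (row 8 already has a 7).
R9C6 is out (row 9 already has a 7).
So the only cell in column 6 that can hold 7 is R6C6.
That is row 6.

6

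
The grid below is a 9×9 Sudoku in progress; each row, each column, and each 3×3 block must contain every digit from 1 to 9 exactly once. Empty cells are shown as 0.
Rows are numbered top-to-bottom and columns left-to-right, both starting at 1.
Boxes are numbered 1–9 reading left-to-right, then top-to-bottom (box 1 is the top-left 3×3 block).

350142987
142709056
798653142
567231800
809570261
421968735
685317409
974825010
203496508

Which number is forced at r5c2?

Row 5 already contains {1, 2, 5, 6, 7, 8, 9}.
Column 2 already contains {2, 4, 5, 6, 7, 8, 9}.
Its 3×3 block (box 4) already contains {1, 2, 4, 5, 6, 7, 8, 9}.
The only value from 1–9 not eliminated is 3, so r5c2 = 3.

3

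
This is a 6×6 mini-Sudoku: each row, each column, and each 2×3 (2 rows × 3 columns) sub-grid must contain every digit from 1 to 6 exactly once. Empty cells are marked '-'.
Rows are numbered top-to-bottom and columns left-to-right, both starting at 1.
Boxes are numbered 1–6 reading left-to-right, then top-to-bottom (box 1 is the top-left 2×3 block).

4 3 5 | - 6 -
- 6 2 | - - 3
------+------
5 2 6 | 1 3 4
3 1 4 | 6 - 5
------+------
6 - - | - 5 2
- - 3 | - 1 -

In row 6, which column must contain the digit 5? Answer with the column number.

Consider where 5 can go in row 6.
r6c1 is out (column 1 already has a 5).
r6c4 is out (box 6 already has a 5).
r6c6 is out (column 6 already has a 5).
So the only cell in row 6 that can hold 5 is r6c2.
That is column 2.

2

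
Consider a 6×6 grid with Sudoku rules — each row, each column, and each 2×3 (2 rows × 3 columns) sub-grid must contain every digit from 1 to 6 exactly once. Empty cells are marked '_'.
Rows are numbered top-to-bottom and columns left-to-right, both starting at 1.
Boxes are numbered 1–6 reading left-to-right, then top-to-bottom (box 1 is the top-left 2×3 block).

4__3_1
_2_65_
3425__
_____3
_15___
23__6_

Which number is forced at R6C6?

5

Cell R6C6 itself could take any of {4, 5} by direct elimination.
Consider where 5 can go in row 6.
R6C3 is out (column 3 already has a 5).
R6C4 is out (column 4 already has a 5).
So the only cell in row 6 that can hold 5 is R6C6.
Therefore R6C6 = 5.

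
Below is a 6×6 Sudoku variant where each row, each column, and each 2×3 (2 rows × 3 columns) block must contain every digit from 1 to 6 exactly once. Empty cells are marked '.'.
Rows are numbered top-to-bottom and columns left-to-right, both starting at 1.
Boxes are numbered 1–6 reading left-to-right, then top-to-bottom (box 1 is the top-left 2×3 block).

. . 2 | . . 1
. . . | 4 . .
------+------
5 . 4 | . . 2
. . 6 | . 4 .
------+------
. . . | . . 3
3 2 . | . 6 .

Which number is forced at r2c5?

Cell r2c5 itself could take any of {2, 3, 5} by direct elimination.
Consider where 2 can go in row 2.
r2c1 is out (box 1 already has a 2).
r2c2 is out (column 2 already has a 2).
r2c3 is out (column 3 already has a 2).
r2c6 is out (column 6 already has a 2).
So the only cell in row 2 that can hold 2 is r2c5.
Therefore r2c5 = 2.

2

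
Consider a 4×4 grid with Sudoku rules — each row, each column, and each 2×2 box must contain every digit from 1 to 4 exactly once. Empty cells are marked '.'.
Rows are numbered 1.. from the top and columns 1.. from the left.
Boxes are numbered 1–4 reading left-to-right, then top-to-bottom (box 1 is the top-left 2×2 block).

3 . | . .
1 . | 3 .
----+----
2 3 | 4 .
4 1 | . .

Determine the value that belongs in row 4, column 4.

3

Cell row 4, column 4 itself could take any of {2, 3} by direct elimination.
Consider where 3 can go in row 4.
row 4, column 3 is out (column 3 already has a 3).
So the only cell in row 4 that can hold 3 is row 4, column 4.
Therefore row 4, column 4 = 3.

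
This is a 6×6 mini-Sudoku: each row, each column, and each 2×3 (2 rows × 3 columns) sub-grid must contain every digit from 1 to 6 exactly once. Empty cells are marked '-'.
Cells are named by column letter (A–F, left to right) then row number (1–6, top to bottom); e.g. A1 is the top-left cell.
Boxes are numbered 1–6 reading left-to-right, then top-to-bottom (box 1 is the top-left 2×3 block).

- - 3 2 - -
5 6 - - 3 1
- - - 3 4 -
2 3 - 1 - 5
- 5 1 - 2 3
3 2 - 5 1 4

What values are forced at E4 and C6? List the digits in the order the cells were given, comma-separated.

For E4:
  Row 4 already contains {1, 2, 3, 5}.
  Column E already contains {1, 2, 3, 4}.
  Its 2×3 block (box 4) already contains {1, 3, 4, 5}.
  The only value from 1–6 not eliminated is 6, so E4 = 6.
For C6:
  Row 6 already contains {1, 2, 3, 4, 5}.
  Column C already contains {1, 3}.
  Its 2×3 block (box 5) already contains {1, 2, 3, 5}.
  The only value from 1–6 not eliminated is 6, so C6 = 6.

6,6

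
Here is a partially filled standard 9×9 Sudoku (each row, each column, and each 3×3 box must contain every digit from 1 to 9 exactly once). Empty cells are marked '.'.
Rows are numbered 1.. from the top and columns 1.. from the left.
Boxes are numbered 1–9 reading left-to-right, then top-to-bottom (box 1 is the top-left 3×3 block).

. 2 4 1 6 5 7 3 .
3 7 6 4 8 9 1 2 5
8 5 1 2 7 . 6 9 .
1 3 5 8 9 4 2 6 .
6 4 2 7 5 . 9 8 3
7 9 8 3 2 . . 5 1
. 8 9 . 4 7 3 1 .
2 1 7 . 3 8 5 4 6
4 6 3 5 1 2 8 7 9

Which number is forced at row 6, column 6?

Row 6 already contains {1, 2, 3, 5, 7, 8, 9}.
Column 6 already contains {2, 4, 5, 7, 8, 9}.
Its 3×3 block (box 5) already contains {2, 3, 4, 5, 7, 8, 9}.
The only value from 1–9 not eliminated is 6, so row 6, column 6 = 6.

6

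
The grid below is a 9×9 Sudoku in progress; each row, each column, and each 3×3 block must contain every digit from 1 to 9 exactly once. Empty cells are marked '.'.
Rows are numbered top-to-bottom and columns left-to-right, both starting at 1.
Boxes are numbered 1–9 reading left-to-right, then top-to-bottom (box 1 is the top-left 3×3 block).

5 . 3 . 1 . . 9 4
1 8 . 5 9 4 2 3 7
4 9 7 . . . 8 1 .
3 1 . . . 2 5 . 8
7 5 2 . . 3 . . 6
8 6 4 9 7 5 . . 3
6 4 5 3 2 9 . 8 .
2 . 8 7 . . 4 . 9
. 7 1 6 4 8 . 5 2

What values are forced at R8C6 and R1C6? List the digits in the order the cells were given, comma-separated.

1,7

For R8C6:
  Row 8 already contains {2, 4, 7, 8, 9}.
  Column 6 already contains {2, 3, 4, 5, 8, 9}.
  Its 3×3 block (box 8) already contains {2, 3, 4, 6, 7, 8, 9}.
  The only value from 1–9 not eliminated is 1, so R8C6 = 1.
For R1C6:
  Consider where 7 can go in row 1.
  R1C2 is out (column 2 already has a 7).
  R1C4 is out (column 4 already has a 7).
  R1C7 is out (box 3 already has a 7).
  So the only cell in row 1 that can hold 7 is R1C6.
  So R1C6 = 7.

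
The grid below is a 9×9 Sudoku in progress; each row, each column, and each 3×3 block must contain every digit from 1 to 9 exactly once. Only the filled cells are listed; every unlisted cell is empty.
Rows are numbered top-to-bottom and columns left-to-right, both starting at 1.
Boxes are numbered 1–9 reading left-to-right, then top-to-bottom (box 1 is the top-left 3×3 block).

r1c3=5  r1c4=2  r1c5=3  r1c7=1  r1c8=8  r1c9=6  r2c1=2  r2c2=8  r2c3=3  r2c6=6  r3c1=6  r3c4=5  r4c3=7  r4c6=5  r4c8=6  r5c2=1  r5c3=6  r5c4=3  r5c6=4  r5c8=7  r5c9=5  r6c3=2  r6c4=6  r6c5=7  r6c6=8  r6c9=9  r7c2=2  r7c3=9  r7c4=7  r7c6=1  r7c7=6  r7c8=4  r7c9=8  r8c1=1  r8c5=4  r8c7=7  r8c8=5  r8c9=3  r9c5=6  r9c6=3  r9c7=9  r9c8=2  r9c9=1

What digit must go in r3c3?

Cell r3c3 itself could take any of {1, 4} by direct elimination.
Consider where 1 can go in column 3.
r8c3 is out (row 8 already has a 1).
r9c3 is out (row 9 already has a 1).
So the only cell in column 3 that can hold 1 is r3c3.
Therefore r3c3 = 1.

1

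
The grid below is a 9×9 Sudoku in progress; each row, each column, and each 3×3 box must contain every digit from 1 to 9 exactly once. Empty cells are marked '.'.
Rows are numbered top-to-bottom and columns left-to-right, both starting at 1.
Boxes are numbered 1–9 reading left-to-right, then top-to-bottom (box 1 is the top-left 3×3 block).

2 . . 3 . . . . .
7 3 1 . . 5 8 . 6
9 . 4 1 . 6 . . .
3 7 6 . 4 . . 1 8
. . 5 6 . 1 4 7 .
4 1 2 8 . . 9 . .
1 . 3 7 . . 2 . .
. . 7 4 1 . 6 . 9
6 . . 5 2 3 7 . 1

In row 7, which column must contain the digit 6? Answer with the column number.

5

Consider where 6 can go in row 7.
R7C2 is out (box 7 already has a 6).
R7C6 is out (column 6 already has a 6).
R7C8 is out (box 9 already has a 6).
R7C9 is out (column 9 already has a 6).
So the only cell in row 7 that can hold 6 is R7C5.
That is column 5.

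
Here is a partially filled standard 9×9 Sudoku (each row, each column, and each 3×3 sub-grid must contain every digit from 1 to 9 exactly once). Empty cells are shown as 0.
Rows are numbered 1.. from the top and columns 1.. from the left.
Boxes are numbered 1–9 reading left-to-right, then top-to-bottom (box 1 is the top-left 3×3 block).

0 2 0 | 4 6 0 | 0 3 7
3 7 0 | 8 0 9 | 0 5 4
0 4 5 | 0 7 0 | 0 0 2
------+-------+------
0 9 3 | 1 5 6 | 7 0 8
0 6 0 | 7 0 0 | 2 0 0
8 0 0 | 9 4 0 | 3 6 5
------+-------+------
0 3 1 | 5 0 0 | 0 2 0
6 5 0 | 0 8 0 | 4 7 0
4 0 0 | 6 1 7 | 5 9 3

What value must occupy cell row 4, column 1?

2

Row 4 already contains {1, 3, 5, 6, 7, 8, 9}.
Column 1 already contains {3, 4, 6, 8}.
Its 3×3 block (box 4) already contains {3, 6, 8, 9}.
The only value from 1–9 not eliminated is 2, so row 4, column 1 = 2.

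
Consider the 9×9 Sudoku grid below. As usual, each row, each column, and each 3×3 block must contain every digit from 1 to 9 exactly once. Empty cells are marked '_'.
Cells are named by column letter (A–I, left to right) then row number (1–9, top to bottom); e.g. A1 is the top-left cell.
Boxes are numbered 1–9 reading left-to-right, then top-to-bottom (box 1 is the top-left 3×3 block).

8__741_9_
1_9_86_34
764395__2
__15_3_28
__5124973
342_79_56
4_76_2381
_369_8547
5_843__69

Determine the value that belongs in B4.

Cell B4 itself could take any of {7, 9} by direct elimination.
Consider where 7 can go in box 4.
A4 is out (column A already has a 7).
A5 is out (row 5 already has a 7).
B5 is out (row 5 already has a 7).
So the only cell in box 4 that can hold 7 is B4.
Therefore B4 = 7.

7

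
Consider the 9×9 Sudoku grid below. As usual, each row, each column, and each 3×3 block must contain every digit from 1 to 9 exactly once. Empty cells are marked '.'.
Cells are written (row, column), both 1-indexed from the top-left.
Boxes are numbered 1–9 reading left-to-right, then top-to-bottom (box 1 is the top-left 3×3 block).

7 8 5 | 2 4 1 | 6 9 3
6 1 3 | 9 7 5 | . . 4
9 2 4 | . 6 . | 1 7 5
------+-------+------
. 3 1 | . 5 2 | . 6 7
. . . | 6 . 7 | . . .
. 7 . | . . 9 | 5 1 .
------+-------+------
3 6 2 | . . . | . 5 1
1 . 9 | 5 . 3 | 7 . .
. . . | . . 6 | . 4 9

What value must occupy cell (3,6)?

Row 3 already contains {1, 2, 4, 5, 6, 7, 9}.
Column 6 already contains {1, 2, 3, 5, 6, 7, 9}.
Its 3×3 block (box 2) already contains {1, 2, 4, 5, 6, 7, 9}.
The only value from 1–9 not eliminated is 8, so (3,6) = 8.

8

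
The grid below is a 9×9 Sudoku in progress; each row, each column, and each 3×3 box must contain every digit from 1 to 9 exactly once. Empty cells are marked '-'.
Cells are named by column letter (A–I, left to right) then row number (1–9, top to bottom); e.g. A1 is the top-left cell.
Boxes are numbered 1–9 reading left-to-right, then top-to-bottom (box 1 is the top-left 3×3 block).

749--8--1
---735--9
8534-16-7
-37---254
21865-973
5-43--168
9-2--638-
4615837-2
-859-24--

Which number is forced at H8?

9

Row 8 already contains {1, 2, 3, 4, 5, 6, 7, 8}.
Column H already contains {5, 6, 7, 8}.
Its 3×3 block (box 9) already contains {2, 3, 4, 7, 8}.
The only value from 1–9 not eliminated is 9, so H8 = 9.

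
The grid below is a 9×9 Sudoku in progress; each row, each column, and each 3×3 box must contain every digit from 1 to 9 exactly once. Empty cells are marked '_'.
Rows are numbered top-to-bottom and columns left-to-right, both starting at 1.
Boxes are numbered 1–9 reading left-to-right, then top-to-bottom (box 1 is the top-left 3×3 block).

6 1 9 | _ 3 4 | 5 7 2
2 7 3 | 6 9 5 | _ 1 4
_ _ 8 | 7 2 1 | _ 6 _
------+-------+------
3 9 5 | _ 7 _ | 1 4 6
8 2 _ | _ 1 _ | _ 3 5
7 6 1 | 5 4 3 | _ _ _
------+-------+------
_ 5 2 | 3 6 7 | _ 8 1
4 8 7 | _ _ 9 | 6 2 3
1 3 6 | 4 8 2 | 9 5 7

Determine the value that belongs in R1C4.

8

Row 1 already contains {1, 2, 3, 4, 5, 6, 7, 9}.
Column 4 already contains {3, 4, 5, 6, 7}.
Its 3×3 block (box 2) already contains {1, 2, 3, 4, 5, 6, 7, 9}.
The only value from 1–9 not eliminated is 8, so R1C4 = 8.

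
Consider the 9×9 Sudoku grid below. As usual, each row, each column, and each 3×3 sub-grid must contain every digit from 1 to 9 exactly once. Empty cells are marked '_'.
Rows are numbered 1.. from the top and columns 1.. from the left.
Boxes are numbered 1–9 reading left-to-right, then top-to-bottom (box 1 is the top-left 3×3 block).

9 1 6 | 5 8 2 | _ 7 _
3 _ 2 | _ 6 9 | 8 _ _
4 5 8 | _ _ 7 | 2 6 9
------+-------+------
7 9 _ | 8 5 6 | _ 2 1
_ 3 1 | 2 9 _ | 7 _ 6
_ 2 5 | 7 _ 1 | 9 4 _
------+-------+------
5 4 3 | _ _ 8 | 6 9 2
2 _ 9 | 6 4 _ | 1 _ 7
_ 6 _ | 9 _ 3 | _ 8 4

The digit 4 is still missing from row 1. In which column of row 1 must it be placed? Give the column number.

7

Consider where 4 can go in row 1.
row 1, column 9 is out (column 9 already has a 4).
So the only cell in row 1 that can hold 4 is row 1, column 7.
That is column 7.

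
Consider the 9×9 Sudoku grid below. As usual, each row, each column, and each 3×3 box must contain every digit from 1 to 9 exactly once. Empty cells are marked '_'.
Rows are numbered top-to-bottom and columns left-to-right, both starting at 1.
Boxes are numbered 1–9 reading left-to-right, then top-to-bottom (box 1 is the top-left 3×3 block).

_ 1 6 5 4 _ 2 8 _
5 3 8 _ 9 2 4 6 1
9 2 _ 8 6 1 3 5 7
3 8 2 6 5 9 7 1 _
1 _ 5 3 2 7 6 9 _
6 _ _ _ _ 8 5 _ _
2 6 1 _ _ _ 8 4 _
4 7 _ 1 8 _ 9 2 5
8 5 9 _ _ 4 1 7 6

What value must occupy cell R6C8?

Row 6 already contains {5, 6, 8}.
Column 8 already contains {1, 2, 4, 5, 6, 7, 8, 9}.
Its 3×3 block (box 6) already contains {1, 5, 6, 7, 9}.
The only value from 1–9 not eliminated is 3, so R6C8 = 3.

3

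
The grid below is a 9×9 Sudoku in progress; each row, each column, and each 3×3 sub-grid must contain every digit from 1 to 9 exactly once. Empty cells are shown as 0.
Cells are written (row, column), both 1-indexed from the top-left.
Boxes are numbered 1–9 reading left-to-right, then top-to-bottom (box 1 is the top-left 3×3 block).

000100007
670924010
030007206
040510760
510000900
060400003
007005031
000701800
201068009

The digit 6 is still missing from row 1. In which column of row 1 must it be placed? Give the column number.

Consider where 6 can go in row 1.
(1,1) is out (column 1 already has a 6). (1,2) is out (column 2 already has a 6). (1,3) is out (box 1 already has a 6). (1,5) is out (column 5 already has a 6). The remaining empty cells in row 1 are similarly blocked.
So the only cell in row 1 that can hold 6 is (1,6).
That is column 6.

6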